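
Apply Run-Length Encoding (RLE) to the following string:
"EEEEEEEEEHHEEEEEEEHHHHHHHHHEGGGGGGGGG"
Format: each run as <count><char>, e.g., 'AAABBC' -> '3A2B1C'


Scanning runs left to right:
  i=0: run of 'E' x 9 -> '9E'
  i=9: run of 'H' x 2 -> '2H'
  i=11: run of 'E' x 7 -> '7E'
  i=18: run of 'H' x 9 -> '9H'
  i=27: run of 'E' x 1 -> '1E'
  i=28: run of 'G' x 9 -> '9G'

RLE = 9E2H7E9H1E9G


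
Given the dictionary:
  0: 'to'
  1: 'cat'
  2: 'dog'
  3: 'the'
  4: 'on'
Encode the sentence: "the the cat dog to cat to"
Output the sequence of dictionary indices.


Look up each word in the dictionary:
  'the' -> 3
  'the' -> 3
  'cat' -> 1
  'dog' -> 2
  'to' -> 0
  'cat' -> 1
  'to' -> 0

Encoded: [3, 3, 1, 2, 0, 1, 0]


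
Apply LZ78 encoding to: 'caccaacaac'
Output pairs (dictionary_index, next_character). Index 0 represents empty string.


LZ78 encoding steps:
Dictionary: {0: ''}
Step 1: w='' (idx 0), next='c' -> output (0, 'c'), add 'c' as idx 1
Step 2: w='' (idx 0), next='a' -> output (0, 'a'), add 'a' as idx 2
Step 3: w='c' (idx 1), next='c' -> output (1, 'c'), add 'cc' as idx 3
Step 4: w='a' (idx 2), next='a' -> output (2, 'a'), add 'aa' as idx 4
Step 5: w='c' (idx 1), next='a' -> output (1, 'a'), add 'ca' as idx 5
Step 6: w='a' (idx 2), next='c' -> output (2, 'c'), add 'ac' as idx 6


Encoded: [(0, 'c'), (0, 'a'), (1, 'c'), (2, 'a'), (1, 'a'), (2, 'c')]


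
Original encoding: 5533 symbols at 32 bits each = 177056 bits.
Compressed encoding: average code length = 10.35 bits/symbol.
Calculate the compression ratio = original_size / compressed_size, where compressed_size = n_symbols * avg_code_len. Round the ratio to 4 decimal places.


original_size = n_symbols * orig_bits = 5533 * 32 = 177056 bits
compressed_size = n_symbols * avg_code_len = 5533 * 10.35 = 57266.55 bits
ratio = original_size / compressed_size = 177056 / 57266.55 = 3.0918

Compression ratio = 3.0918


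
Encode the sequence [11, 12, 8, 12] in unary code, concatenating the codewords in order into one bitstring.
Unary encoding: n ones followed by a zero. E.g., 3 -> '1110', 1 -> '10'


Encode each number as n ones followed by a terminating 0:
  11 -> 111111111110 (12 bits)
  12 -> 1111111111110 (13 bits)
  8 -> 111111110 (9 bits)
  12 -> 1111111111110 (13 bits)
Total length = 12 + 13 + 9 + 13 = 47 bits.

Unary([11, 12, 8, 12]) = 11111111111011111111111101111111101111111111110 (47 bits)


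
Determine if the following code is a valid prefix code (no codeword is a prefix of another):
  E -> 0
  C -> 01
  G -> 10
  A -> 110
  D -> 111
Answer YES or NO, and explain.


Checking each pair (does one codeword prefix another?):
  E='0' vs C='01': prefix -- VIOLATION

NO -- this is NOT a valid prefix code. E (0) is a prefix of C (01).


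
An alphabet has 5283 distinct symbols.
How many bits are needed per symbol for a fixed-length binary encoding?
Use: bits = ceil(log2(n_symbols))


log2(5283) = 12.3671
Bracket: 2^12 = 4096 < 5283 <= 2^13 = 8192
So ceil(log2(5283)) = 13

bits = ceil(log2(5283)) = ceil(12.3671) = 13 bits


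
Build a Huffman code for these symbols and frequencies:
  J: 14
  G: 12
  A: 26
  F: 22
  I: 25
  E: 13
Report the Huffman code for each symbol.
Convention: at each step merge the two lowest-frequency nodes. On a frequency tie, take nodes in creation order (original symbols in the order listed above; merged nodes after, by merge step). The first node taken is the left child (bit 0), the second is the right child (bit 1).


Huffman tree construction:
Step 1: Merge G(12) + E(13) = 25
Step 2: Merge J(14) + F(22) = 36
Step 3: Merge I(25) + (G+E)(25) = 50
Step 4: Merge A(26) + (J+F)(36) = 62
Step 5: Merge (I+(G+E))(50) + (A+(J+F))(62) = 112
Read each symbol's code off the tree from the root (left child = 0, right child = 1).

Codes:
  J: 110 (length 3)
  G: 010 (length 3)
  A: 10 (length 2)
  F: 111 (length 3)
  I: 00 (length 2)
  E: 011 (length 3)
Average code length: 285/112 = 2.5446 bits/symbol


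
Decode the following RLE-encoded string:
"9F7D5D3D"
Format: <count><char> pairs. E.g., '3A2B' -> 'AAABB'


Expanding each <count><char> pair:
  9F -> 'FFFFFFFFF'
  7D -> 'DDDDDDD'
  5D -> 'DDDDD'
  3D -> 'DDD'

Decoded = FFFFFFFFFDDDDDDDDDDDDDDD


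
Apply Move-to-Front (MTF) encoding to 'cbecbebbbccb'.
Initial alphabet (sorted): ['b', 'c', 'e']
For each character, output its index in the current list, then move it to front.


MTF encoding:
'c': index 1 in ['b', 'c', 'e'] -> ['c', 'b', 'e']
'b': index 1 in ['c', 'b', 'e'] -> ['b', 'c', 'e']
'e': index 2 in ['b', 'c', 'e'] -> ['e', 'b', 'c']
'c': index 2 in ['e', 'b', 'c'] -> ['c', 'e', 'b']
'b': index 2 in ['c', 'e', 'b'] -> ['b', 'c', 'e']
'e': index 2 in ['b', 'c', 'e'] -> ['e', 'b', 'c']
'b': index 1 in ['e', 'b', 'c'] -> ['b', 'e', 'c']
'b': index 0 in ['b', 'e', 'c'] -> ['b', 'e', 'c']
'b': index 0 in ['b', 'e', 'c'] -> ['b', 'e', 'c']
'c': index 2 in ['b', 'e', 'c'] -> ['c', 'b', 'e']
'c': index 0 in ['c', 'b', 'e'] -> ['c', 'b', 'e']
'b': index 1 in ['c', 'b', 'e'] -> ['b', 'c', 'e']


Output: [1, 1, 2, 2, 2, 2, 1, 0, 0, 2, 0, 1]


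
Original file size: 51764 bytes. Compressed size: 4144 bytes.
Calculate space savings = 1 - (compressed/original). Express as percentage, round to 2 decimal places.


ratio = compressed/original = 4144/51764 = 0.080056
savings = 1 - ratio = 1 - 0.080056 = 0.919944
as a percentage: 0.919944 * 100 = 91.99%

Space savings = 1 - 4144/51764 = 91.99%


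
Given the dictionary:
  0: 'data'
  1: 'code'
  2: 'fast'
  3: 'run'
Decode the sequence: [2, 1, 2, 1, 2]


Look up each index in the dictionary:
  2 -> 'fast'
  1 -> 'code'
  2 -> 'fast'
  1 -> 'code'
  2 -> 'fast'

Decoded: "fast code fast code fast"


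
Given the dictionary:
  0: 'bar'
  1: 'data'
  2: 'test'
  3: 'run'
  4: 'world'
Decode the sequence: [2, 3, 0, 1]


Look up each index in the dictionary:
  2 -> 'test'
  3 -> 'run'
  0 -> 'bar'
  1 -> 'data'

Decoded: "test run bar data"


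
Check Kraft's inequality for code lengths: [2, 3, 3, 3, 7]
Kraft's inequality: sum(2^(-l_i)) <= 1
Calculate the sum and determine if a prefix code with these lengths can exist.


Sum = 2^(-2) + 2^(-3) + 2^(-3) + 2^(-3) + 2^(-7)
    = 0.25 + 0.125 + 0.125 + 0.125 + 0.0078125
    = 81/128 = 0.6328125
Since 0.6328125 <= 1, Kraft's inequality IS satisfied.
A prefix code with these lengths CAN exist.

Kraft sum = 0.6328125. Satisfied.


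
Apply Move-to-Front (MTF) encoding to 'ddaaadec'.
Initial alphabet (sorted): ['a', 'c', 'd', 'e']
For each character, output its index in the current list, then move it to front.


MTF encoding:
'd': index 2 in ['a', 'c', 'd', 'e'] -> ['d', 'a', 'c', 'e']
'd': index 0 in ['d', 'a', 'c', 'e'] -> ['d', 'a', 'c', 'e']
'a': index 1 in ['d', 'a', 'c', 'e'] -> ['a', 'd', 'c', 'e']
'a': index 0 in ['a', 'd', 'c', 'e'] -> ['a', 'd', 'c', 'e']
'a': index 0 in ['a', 'd', 'c', 'e'] -> ['a', 'd', 'c', 'e']
'd': index 1 in ['a', 'd', 'c', 'e'] -> ['d', 'a', 'c', 'e']
'e': index 3 in ['d', 'a', 'c', 'e'] -> ['e', 'd', 'a', 'c']
'c': index 3 in ['e', 'd', 'a', 'c'] -> ['c', 'e', 'd', 'a']


Output: [2, 0, 1, 0, 0, 1, 3, 3]


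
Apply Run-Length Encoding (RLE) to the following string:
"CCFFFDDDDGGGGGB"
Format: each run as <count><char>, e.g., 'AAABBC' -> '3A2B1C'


Scanning runs left to right:
  i=0: run of 'C' x 2 -> '2C'
  i=2: run of 'F' x 3 -> '3F'
  i=5: run of 'D' x 4 -> '4D'
  i=9: run of 'G' x 5 -> '5G'
  i=14: run of 'B' x 1 -> '1B'

RLE = 2C3F4D5G1B


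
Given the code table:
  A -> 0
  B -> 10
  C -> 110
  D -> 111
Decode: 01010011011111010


Decoding:
0 -> A
10 -> B
10 -> B
0 -> A
110 -> C
111 -> D
110 -> C
10 -> B


Result: ABBACDCB


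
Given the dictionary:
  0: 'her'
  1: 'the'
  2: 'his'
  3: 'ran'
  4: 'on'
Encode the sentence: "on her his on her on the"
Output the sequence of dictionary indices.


Look up each word in the dictionary:
  'on' -> 4
  'her' -> 0
  'his' -> 2
  'on' -> 4
  'her' -> 0
  'on' -> 4
  'the' -> 1

Encoded: [4, 0, 2, 4, 0, 4, 1]


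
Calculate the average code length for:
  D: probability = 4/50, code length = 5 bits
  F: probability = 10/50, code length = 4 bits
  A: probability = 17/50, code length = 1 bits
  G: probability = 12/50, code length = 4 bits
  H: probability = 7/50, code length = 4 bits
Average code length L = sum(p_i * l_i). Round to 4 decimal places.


Weighted contributions p_i * l_i:
  D: (4/50) * 5 = 20/50
  F: (10/50) * 4 = 40/50
  A: (17/50) * 1 = 17/50
  G: (12/50) * 4 = 48/50
  H: (7/50) * 4 = 28/50
Sum = (20 + 40 + 17 + 48 + 28)/50 = 153/50

L = 153/50 = 3.0600 bits/symbol


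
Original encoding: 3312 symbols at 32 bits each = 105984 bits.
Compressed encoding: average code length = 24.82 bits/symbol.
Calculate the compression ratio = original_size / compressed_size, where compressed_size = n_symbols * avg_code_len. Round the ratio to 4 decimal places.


original_size = n_symbols * orig_bits = 3312 * 32 = 105984 bits
compressed_size = n_symbols * avg_code_len = 3312 * 24.82 = 82203.84 bits
ratio = original_size / compressed_size = 105984 / 82203.84 = 1.2893

Compression ratio = 1.2893


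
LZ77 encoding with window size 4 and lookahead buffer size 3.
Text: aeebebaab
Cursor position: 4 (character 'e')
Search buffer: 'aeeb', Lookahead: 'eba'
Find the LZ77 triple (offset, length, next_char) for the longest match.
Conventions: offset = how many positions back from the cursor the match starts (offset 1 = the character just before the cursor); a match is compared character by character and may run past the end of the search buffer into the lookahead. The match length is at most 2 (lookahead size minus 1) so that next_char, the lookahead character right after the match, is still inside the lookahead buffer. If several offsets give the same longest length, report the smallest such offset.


Try each offset into the search buffer:
  offset=1 (pos 3, char 'b'): match length 0
  offset=2 (pos 2, char 'e'): match length 2
  offset=3 (pos 1, char 'e'): match length 1
  offset=4 (pos 0, char 'a'): match length 0
Longest match has length 2 at offset 2.
next_char = character at position 4 + 2 = 6 -> 'a'

Best match: offset=2, length=2 (matching 'eb' starting at position 2)
LZ77 triple: (2, 2, 'a')


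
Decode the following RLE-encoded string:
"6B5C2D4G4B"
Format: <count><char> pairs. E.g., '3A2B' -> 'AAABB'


Expanding each <count><char> pair:
  6B -> 'BBBBBB'
  5C -> 'CCCCC'
  2D -> 'DD'
  4G -> 'GGGG'
  4B -> 'BBBB'

Decoded = BBBBBBCCCCCDDGGGGBBBB


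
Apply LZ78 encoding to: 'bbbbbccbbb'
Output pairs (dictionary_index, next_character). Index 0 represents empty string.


LZ78 encoding steps:
Dictionary: {0: ''}
Step 1: w='' (idx 0), next='b' -> output (0, 'b'), add 'b' as idx 1
Step 2: w='b' (idx 1), next='b' -> output (1, 'b'), add 'bb' as idx 2
Step 3: w='bb' (idx 2), next='c' -> output (2, 'c'), add 'bbc' as idx 3
Step 4: w='' (idx 0), next='c' -> output (0, 'c'), add 'c' as idx 4
Step 5: w='bb' (idx 2), next='b' -> output (2, 'b'), add 'bbb' as idx 5


Encoded: [(0, 'b'), (1, 'b'), (2, 'c'), (0, 'c'), (2, 'b')]


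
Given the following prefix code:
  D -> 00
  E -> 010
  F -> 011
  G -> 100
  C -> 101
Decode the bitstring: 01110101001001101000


Decoding step by step:
Bits 011 -> F
Bits 101 -> C
Bits 010 -> E
Bits 010 -> E
Bits 011 -> F
Bits 010 -> E
Bits 00 -> D


Decoded message: FCEEFED


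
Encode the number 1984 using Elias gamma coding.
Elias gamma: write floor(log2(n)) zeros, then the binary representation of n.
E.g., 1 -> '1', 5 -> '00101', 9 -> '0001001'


num_bits = floor(log2(1984)) + 1 = 11
leading_zeros = num_bits - 1 = 10
binary(1984) = 11111000000

Elias gamma(1984) = '0000000000' + '11111000000' = 000000000011111000000 (21 bits)


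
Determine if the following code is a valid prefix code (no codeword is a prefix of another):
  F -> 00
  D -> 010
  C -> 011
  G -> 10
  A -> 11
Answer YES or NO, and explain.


Checking each pair (does one codeword prefix another?):
  F='00' vs D='010': no prefix
  F='00' vs C='011': no prefix
  F='00' vs G='10': no prefix
  F='00' vs A='11': no prefix
  D='010' vs F='00': no prefix
  D='010' vs C='011': no prefix
  D='010' vs G='10': no prefix
  D='010' vs A='11': no prefix
  C='011' vs F='00': no prefix
  C='011' vs D='010': no prefix
  C='011' vs G='10': no prefix
  C='011' vs A='11': no prefix
  G='10' vs F='00': no prefix
  G='10' vs D='010': no prefix
  G='10' vs C='011': no prefix
  G='10' vs A='11': no prefix
  A='11' vs F='00': no prefix
  A='11' vs D='010': no prefix
  A='11' vs C='011': no prefix
  A='11' vs G='10': no prefix
No violation found over all pairs.

YES -- this is a valid prefix code. No codeword is a prefix of any other codeword.


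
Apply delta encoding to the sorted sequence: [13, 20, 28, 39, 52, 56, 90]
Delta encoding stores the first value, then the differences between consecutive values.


First value: 13
Deltas:
  20 - 13 = 7
  28 - 20 = 8
  39 - 28 = 11
  52 - 39 = 13
  56 - 52 = 4
  90 - 56 = 34


Delta encoded: [13, 7, 8, 11, 13, 4, 34]


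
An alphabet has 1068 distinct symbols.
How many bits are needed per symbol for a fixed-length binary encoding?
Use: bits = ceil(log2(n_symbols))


log2(1068) = 10.0607
Bracket: 2^10 = 1024 < 1068 <= 2^11 = 2048
So ceil(log2(1068)) = 11

bits = ceil(log2(1068)) = ceil(10.0607) = 11 bits


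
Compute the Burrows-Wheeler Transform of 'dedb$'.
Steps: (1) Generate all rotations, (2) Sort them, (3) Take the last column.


Rotations (sorted):
  0: $dedb -> last char: b
  1: b$ded -> last char: d
  2: db$de -> last char: e
  3: dedb$ -> last char: $
  4: edb$d -> last char: d


BWT = bde$d


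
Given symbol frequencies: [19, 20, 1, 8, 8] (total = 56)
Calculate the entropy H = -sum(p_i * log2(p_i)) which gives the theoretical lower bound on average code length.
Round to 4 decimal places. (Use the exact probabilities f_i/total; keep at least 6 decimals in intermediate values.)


Per-symbol terms -p_i * log2(p_i) with p_i = f_i/56:
  p = 19/56 = 0.339286: log2(p) = -1.559427, -p*log2(p) = 0.529091
  p = 20/56 = 0.357143: log2(p) = -1.485427, -p*log2(p) = 0.530510
  p = 1/56 = 0.017857: log2(p) = -5.807355, -p*log2(p) = 0.103703
  p = 8/56 = 0.142857: log2(p) = -2.807355, -p*log2(p) = 0.401051
  p = 8/56 = 0.142857: log2(p) = -2.807355, -p*log2(p) = 0.401051
H = 0.529091 + 0.530510 + 0.103703 + 0.401051 + 0.401051 = 1.965406

H = 1.9654 bits/symbol


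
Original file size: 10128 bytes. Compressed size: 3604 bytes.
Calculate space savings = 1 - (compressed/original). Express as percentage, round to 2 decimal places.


ratio = compressed/original = 3604/10128 = 0.355845
savings = 1 - ratio = 1 - 0.355845 = 0.644155
as a percentage: 0.644155 * 100 = 64.42%

Space savings = 1 - 3604/10128 = 64.42%


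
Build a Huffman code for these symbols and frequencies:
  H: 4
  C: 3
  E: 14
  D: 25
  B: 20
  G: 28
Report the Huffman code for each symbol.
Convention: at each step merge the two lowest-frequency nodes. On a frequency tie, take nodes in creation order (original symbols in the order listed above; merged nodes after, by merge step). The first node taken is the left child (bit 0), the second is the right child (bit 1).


Huffman tree construction:
Step 1: Merge C(3) + H(4) = 7
Step 2: Merge (C+H)(7) + E(14) = 21
Step 3: Merge B(20) + ((C+H)+E)(21) = 41
Step 4: Merge D(25) + G(28) = 53
Step 5: Merge (B+((C+H)+E))(41) + (D+G)(53) = 94
Read each symbol's code off the tree from the root (left child = 0, right child = 1).

Codes:
  H: 0101 (length 4)
  C: 0100 (length 4)
  E: 011 (length 3)
  D: 10 (length 2)
  B: 00 (length 2)
  G: 11 (length 2)
Average code length: 216/94 = 2.2979 bits/symbol


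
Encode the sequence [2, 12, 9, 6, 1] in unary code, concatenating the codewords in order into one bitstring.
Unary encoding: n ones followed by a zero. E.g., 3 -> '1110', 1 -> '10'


Encode each number as n ones followed by a terminating 0:
  2 -> 110 (3 bits)
  12 -> 1111111111110 (13 bits)
  9 -> 1111111110 (10 bits)
  6 -> 1111110 (7 bits)
  1 -> 10 (2 bits)
Total length = 3 + 13 + 10 + 7 + 2 = 35 bits.

Unary([2, 12, 9, 6, 1]) = 11011111111111101111111110111111010 (35 bits)


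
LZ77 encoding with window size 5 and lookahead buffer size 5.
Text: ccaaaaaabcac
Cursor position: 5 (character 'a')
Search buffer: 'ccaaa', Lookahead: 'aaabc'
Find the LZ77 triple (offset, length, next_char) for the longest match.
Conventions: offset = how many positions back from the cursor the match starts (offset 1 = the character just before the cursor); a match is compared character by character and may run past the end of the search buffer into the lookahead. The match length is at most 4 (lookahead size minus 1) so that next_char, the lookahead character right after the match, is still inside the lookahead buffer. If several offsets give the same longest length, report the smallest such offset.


Try each offset into the search buffer:
  offset=1 (pos 4, char 'a'): match length 3
  offset=2 (pos 3, char 'a'): match length 3
  offset=3 (pos 2, char 'a'): match length 3
  offset=4 (pos 1, char 'c'): match length 0
  offset=5 (pos 0, char 'c'): match length 0
Longest match has length 3, found at offsets 1, 2, 3; take the smallest, offset 1.
next_char = character at position 5 + 3 = 8 -> 'b'

Best match: offset=1, length=3 (matching 'aaa' starting at position 4)
LZ77 triple: (1, 3, 'b')


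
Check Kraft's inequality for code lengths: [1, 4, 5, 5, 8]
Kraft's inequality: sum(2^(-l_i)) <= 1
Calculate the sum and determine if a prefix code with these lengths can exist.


Sum = 2^(-1) + 2^(-4) + 2^(-5) + 2^(-5) + 2^(-8)
    = 0.5 + 0.0625 + 0.03125 + 0.03125 + 0.00390625
    = 161/256 = 0.62890625
Since 0.62890625 <= 1, Kraft's inequality IS satisfied.
A prefix code with these lengths CAN exist.

Kraft sum = 0.62890625. Satisfied.


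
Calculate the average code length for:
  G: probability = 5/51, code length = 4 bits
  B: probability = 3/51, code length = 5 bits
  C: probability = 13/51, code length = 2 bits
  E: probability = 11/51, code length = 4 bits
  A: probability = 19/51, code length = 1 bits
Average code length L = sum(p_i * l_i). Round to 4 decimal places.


Weighted contributions p_i * l_i:
  G: (5/51) * 4 = 20/51
  B: (3/51) * 5 = 15/51
  C: (13/51) * 2 = 26/51
  E: (11/51) * 4 = 44/51
  A: (19/51) * 1 = 19/51
Sum = (20 + 15 + 26 + 44 + 19)/51 = 124/51

L = 124/51 = 2.4314 bits/symbol


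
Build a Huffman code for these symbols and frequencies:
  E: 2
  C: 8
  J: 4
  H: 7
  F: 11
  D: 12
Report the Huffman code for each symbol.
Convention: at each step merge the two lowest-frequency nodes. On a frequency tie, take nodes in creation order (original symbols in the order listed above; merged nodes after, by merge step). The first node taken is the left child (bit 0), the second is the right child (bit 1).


Huffman tree construction:
Step 1: Merge E(2) + J(4) = 6
Step 2: Merge (E+J)(6) + H(7) = 13
Step 3: Merge C(8) + F(11) = 19
Step 4: Merge D(12) + ((E+J)+H)(13) = 25
Step 5: Merge (C+F)(19) + (D+((E+J)+H))(25) = 44
Read each symbol's code off the tree from the root (left child = 0, right child = 1).

Codes:
  E: 1100 (length 4)
  C: 00 (length 2)
  J: 1101 (length 4)
  H: 111 (length 3)
  F: 01 (length 2)
  D: 10 (length 2)
Average code length: 107/44 = 2.4318 bits/symbol


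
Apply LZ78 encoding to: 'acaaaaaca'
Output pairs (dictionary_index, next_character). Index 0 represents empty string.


LZ78 encoding steps:
Dictionary: {0: ''}
Step 1: w='' (idx 0), next='a' -> output (0, 'a'), add 'a' as idx 1
Step 2: w='' (idx 0), next='c' -> output (0, 'c'), add 'c' as idx 2
Step 3: w='a' (idx 1), next='a' -> output (1, 'a'), add 'aa' as idx 3
Step 4: w='aa' (idx 3), next='a' -> output (3, 'a'), add 'aaa' as idx 4
Step 5: w='c' (idx 2), next='a' -> output (2, 'a'), add 'ca' as idx 5


Encoded: [(0, 'a'), (0, 'c'), (1, 'a'), (3, 'a'), (2, 'a')]


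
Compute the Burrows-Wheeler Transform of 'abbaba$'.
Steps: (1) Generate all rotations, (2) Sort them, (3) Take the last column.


Rotations (sorted):
  0: $abbaba -> last char: a
  1: a$abbab -> last char: b
  2: aba$abb -> last char: b
  3: abbaba$ -> last char: $
  4: ba$abba -> last char: a
  5: baba$ab -> last char: b
  6: bbaba$a -> last char: a


BWT = abb$aba


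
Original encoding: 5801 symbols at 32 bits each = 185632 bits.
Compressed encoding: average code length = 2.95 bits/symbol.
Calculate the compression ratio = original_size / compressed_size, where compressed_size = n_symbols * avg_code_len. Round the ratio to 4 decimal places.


original_size = n_symbols * orig_bits = 5801 * 32 = 185632 bits
compressed_size = n_symbols * avg_code_len = 5801 * 2.95 = 17112.95 bits
ratio = original_size / compressed_size = 185632 / 17112.95 = 10.8475

Compression ratio = 10.8475


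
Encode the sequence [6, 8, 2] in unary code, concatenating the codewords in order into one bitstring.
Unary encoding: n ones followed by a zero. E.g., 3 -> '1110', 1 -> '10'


Encode each number as n ones followed by a terminating 0:
  6 -> 1111110 (7 bits)
  8 -> 111111110 (9 bits)
  2 -> 110 (3 bits)
Total length = 7 + 9 + 3 = 19 bits.

Unary([6, 8, 2]) = 1111110111111110110 (19 bits)


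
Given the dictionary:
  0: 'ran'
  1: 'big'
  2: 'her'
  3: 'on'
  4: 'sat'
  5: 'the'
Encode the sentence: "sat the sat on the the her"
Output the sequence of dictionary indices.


Look up each word in the dictionary:
  'sat' -> 4
  'the' -> 5
  'sat' -> 4
  'on' -> 3
  'the' -> 5
  'the' -> 5
  'her' -> 2

Encoded: [4, 5, 4, 3, 5, 5, 2]


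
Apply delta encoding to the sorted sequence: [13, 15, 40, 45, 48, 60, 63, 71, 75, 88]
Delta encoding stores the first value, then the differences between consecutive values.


First value: 13
Deltas:
  15 - 13 = 2
  40 - 15 = 25
  45 - 40 = 5
  48 - 45 = 3
  60 - 48 = 12
  63 - 60 = 3
  71 - 63 = 8
  75 - 71 = 4
  88 - 75 = 13


Delta encoded: [13, 2, 25, 5, 3, 12, 3, 8, 4, 13]


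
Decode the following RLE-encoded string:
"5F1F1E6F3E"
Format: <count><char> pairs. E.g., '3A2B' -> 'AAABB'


Expanding each <count><char> pair:
  5F -> 'FFFFF'
  1F -> 'F'
  1E -> 'E'
  6F -> 'FFFFFF'
  3E -> 'EEE'

Decoded = FFFFFFEFFFFFFEEE


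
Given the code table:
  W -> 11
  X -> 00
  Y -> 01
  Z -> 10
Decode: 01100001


Decoding:
01 -> Y
10 -> Z
00 -> X
01 -> Y


Result: YZXY


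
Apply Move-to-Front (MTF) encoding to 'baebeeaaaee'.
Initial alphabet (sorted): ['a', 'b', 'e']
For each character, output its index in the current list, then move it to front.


MTF encoding:
'b': index 1 in ['a', 'b', 'e'] -> ['b', 'a', 'e']
'a': index 1 in ['b', 'a', 'e'] -> ['a', 'b', 'e']
'e': index 2 in ['a', 'b', 'e'] -> ['e', 'a', 'b']
'b': index 2 in ['e', 'a', 'b'] -> ['b', 'e', 'a']
'e': index 1 in ['b', 'e', 'a'] -> ['e', 'b', 'a']
'e': index 0 in ['e', 'b', 'a'] -> ['e', 'b', 'a']
'a': index 2 in ['e', 'b', 'a'] -> ['a', 'e', 'b']
'a': index 0 in ['a', 'e', 'b'] -> ['a', 'e', 'b']
'a': index 0 in ['a', 'e', 'b'] -> ['a', 'e', 'b']
'e': index 1 in ['a', 'e', 'b'] -> ['e', 'a', 'b']
'e': index 0 in ['e', 'a', 'b'] -> ['e', 'a', 'b']


Output: [1, 1, 2, 2, 1, 0, 2, 0, 0, 1, 0]


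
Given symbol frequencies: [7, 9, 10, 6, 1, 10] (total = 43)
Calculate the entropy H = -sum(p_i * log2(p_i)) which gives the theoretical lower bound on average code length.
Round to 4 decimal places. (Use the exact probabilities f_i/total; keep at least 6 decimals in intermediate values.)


Per-symbol terms -p_i * log2(p_i) with p_i = f_i/43:
  p = 7/43 = 0.162791: log2(p) = -2.618910, -p*log2(p) = 0.426334
  p = 9/43 = 0.209302: log2(p) = -2.256340, -p*log2(p) = 0.472257
  p = 10/43 = 0.232558: log2(p) = -2.104337, -p*log2(p) = 0.489381
  p = 6/43 = 0.139535: log2(p) = -2.841302, -p*log2(p) = 0.396461
  p = 1/43 = 0.023256: log2(p) = -5.426265, -p*log2(p) = 0.126192
  p = 10/43 = 0.232558: log2(p) = -2.104337, -p*log2(p) = 0.489381
H = 0.426334 + 0.472257 + 0.489381 + 0.396461 + 0.126192 + 0.489381 = 2.400006

H = 2.4 bits/symbol


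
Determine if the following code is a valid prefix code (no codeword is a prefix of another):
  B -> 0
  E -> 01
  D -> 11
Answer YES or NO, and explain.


Checking each pair (does one codeword prefix another?):
  B='0' vs E='01': prefix -- VIOLATION

NO -- this is NOT a valid prefix code. B (0) is a prefix of E (01).


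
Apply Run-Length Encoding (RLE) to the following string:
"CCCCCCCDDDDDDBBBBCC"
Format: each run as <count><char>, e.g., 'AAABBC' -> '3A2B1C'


Scanning runs left to right:
  i=0: run of 'C' x 7 -> '7C'
  i=7: run of 'D' x 6 -> '6D'
  i=13: run of 'B' x 4 -> '4B'
  i=17: run of 'C' x 2 -> '2C'

RLE = 7C6D4B2C


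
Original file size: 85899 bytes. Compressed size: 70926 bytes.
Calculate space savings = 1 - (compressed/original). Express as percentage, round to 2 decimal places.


ratio = compressed/original = 70926/85899 = 0.825691
savings = 1 - ratio = 1 - 0.825691 = 0.174309
as a percentage: 0.174309 * 100 = 17.43%

Space savings = 1 - 70926/85899 = 17.43%


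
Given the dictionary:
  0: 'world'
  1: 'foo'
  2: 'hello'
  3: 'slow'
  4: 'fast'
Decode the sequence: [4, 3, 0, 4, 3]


Look up each index in the dictionary:
  4 -> 'fast'
  3 -> 'slow'
  0 -> 'world'
  4 -> 'fast'
  3 -> 'slow'

Decoded: "fast slow world fast slow"


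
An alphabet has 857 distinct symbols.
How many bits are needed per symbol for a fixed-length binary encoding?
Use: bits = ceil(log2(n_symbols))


log2(857) = 9.7432
Bracket: 2^9 = 512 < 857 <= 2^10 = 1024
So ceil(log2(857)) = 10

bits = ceil(log2(857)) = ceil(9.7432) = 10 bits


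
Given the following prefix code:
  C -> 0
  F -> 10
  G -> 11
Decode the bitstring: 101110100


Decoding step by step:
Bits 10 -> F
Bits 11 -> G
Bits 10 -> F
Bits 10 -> F
Bits 0 -> C


Decoded message: FGFFC


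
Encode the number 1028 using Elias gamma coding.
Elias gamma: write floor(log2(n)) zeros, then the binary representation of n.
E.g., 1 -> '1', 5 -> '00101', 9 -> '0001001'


num_bits = floor(log2(1028)) + 1 = 11
leading_zeros = num_bits - 1 = 10
binary(1028) = 10000000100

Elias gamma(1028) = '0000000000' + '10000000100' = 000000000010000000100 (21 bits)


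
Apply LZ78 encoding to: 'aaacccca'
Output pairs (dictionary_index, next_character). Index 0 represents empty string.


LZ78 encoding steps:
Dictionary: {0: ''}
Step 1: w='' (idx 0), next='a' -> output (0, 'a'), add 'a' as idx 1
Step 2: w='a' (idx 1), next='a' -> output (1, 'a'), add 'aa' as idx 2
Step 3: w='' (idx 0), next='c' -> output (0, 'c'), add 'c' as idx 3
Step 4: w='c' (idx 3), next='c' -> output (3, 'c'), add 'cc' as idx 4
Step 5: w='c' (idx 3), next='a' -> output (3, 'a'), add 'ca' as idx 5


Encoded: [(0, 'a'), (1, 'a'), (0, 'c'), (3, 'c'), (3, 'a')]


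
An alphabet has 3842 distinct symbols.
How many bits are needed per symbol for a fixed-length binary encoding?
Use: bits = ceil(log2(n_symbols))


log2(3842) = 11.9076
Bracket: 2^11 = 2048 < 3842 <= 2^12 = 4096
So ceil(log2(3842)) = 12

bits = ceil(log2(3842)) = ceil(11.9076) = 12 bits


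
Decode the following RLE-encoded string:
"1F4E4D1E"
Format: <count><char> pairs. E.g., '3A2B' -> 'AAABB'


Expanding each <count><char> pair:
  1F -> 'F'
  4E -> 'EEEE'
  4D -> 'DDDD'
  1E -> 'E'

Decoded = FEEEEDDDDE


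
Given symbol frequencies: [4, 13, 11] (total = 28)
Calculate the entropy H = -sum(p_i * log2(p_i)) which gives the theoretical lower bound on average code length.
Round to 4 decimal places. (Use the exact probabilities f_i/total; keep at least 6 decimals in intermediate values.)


Per-symbol terms -p_i * log2(p_i) with p_i = f_i/28:
  p = 4/28 = 0.142857: log2(p) = -2.807355, -p*log2(p) = 0.401051
  p = 13/28 = 0.464286: log2(p) = -1.106915, -p*log2(p) = 0.513925
  p = 11/28 = 0.392857: log2(p) = -1.347923, -p*log2(p) = 0.529541
H = 0.401051 + 0.513925 + 0.529541 = 1.444517

H = 1.4445 bits/symbol


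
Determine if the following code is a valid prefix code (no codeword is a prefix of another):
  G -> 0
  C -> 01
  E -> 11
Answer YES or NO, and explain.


Checking each pair (does one codeword prefix another?):
  G='0' vs C='01': prefix -- VIOLATION

NO -- this is NOT a valid prefix code. G (0) is a prefix of C (01).


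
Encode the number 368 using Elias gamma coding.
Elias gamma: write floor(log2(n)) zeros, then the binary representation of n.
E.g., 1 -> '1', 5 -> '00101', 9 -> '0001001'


num_bits = floor(log2(368)) + 1 = 9
leading_zeros = num_bits - 1 = 8
binary(368) = 101110000

Elias gamma(368) = '00000000' + '101110000' = 00000000101110000 (17 bits)


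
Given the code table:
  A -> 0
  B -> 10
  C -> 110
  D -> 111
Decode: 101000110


Decoding:
10 -> B
10 -> B
0 -> A
0 -> A
110 -> C


Result: BBAAC


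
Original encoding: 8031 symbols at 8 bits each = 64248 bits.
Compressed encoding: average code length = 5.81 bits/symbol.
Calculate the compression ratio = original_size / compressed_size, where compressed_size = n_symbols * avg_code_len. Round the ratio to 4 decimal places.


original_size = n_symbols * orig_bits = 8031 * 8 = 64248 bits
compressed_size = n_symbols * avg_code_len = 8031 * 5.81 = 46660.11 bits
ratio = original_size / compressed_size = 64248 / 46660.11 = 1.3769

Compression ratio = 1.3769


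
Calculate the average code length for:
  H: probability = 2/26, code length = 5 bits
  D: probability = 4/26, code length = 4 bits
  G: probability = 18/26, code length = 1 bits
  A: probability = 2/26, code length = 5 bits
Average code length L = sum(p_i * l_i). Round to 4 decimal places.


Weighted contributions p_i * l_i:
  H: (2/26) * 5 = 10/26
  D: (4/26) * 4 = 16/26
  G: (18/26) * 1 = 18/26
  A: (2/26) * 5 = 10/26
Sum = (10 + 16 + 18 + 10)/26 = 54/26

L = 54/26 = 2.0769 bits/symbol


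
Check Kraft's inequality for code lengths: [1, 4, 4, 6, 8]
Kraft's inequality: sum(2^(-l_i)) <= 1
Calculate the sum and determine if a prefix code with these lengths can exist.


Sum = 2^(-1) + 2^(-4) + 2^(-4) + 2^(-6) + 2^(-8)
    = 0.5 + 0.0625 + 0.0625 + 0.015625 + 0.00390625
    = 165/256 = 0.64453125
Since 0.64453125 <= 1, Kraft's inequality IS satisfied.
A prefix code with these lengths CAN exist.

Kraft sum = 0.64453125. Satisfied.


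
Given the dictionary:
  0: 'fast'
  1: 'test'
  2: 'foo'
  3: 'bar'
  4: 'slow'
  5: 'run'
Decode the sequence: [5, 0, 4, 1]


Look up each index in the dictionary:
  5 -> 'run'
  0 -> 'fast'
  4 -> 'slow'
  1 -> 'test'

Decoded: "run fast slow test"


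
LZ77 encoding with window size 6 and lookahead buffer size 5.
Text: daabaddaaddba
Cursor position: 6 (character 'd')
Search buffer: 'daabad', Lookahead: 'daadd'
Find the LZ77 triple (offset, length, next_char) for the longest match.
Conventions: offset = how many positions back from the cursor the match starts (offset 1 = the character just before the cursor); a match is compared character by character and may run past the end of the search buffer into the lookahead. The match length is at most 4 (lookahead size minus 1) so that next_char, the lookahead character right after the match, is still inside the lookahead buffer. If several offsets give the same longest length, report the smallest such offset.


Try each offset into the search buffer:
  offset=1 (pos 5, char 'd'): match length 1
  offset=2 (pos 4, char 'a'): match length 0
  offset=3 (pos 3, char 'b'): match length 0
  offset=4 (pos 2, char 'a'): match length 0
  offset=5 (pos 1, char 'a'): match length 0
  offset=6 (pos 0, char 'd'): match length 3
Longest match has length 3 at offset 6.
next_char = character at position 6 + 3 = 9 -> 'd'

Best match: offset=6, length=3 (matching 'daa' starting at position 0)
LZ77 triple: (6, 3, 'd')


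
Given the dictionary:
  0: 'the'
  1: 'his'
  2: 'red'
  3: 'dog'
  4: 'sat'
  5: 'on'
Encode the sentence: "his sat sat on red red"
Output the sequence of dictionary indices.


Look up each word in the dictionary:
  'his' -> 1
  'sat' -> 4
  'sat' -> 4
  'on' -> 5
  'red' -> 2
  'red' -> 2

Encoded: [1, 4, 4, 5, 2, 2]


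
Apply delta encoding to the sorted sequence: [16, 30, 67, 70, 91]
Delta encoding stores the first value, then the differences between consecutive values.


First value: 16
Deltas:
  30 - 16 = 14
  67 - 30 = 37
  70 - 67 = 3
  91 - 70 = 21


Delta encoded: [16, 14, 37, 3, 21]


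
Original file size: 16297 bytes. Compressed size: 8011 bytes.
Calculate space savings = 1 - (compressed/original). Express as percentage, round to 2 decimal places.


ratio = compressed/original = 8011/16297 = 0.491563
savings = 1 - ratio = 1 - 0.491563 = 0.508437
as a percentage: 0.508437 * 100 = 50.84%

Space savings = 1 - 8011/16297 = 50.84%


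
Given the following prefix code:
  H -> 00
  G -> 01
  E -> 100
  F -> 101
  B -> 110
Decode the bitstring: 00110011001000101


Decoding step by step:
Bits 00 -> H
Bits 110 -> B
Bits 01 -> G
Bits 100 -> E
Bits 100 -> E
Bits 01 -> G
Bits 01 -> G


Decoded message: HBGEEGG


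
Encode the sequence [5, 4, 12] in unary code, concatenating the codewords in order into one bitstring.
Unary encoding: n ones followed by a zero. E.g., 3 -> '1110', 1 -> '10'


Encode each number as n ones followed by a terminating 0:
  5 -> 111110 (6 bits)
  4 -> 11110 (5 bits)
  12 -> 1111111111110 (13 bits)
Total length = 6 + 5 + 13 = 24 bits.

Unary([5, 4, 12]) = 111110111101111111111110 (24 bits)


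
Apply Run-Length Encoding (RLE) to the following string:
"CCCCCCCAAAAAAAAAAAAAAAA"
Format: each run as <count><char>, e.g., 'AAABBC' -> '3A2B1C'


Scanning runs left to right:
  i=0: run of 'C' x 7 -> '7C'
  i=7: run of 'A' x 16 -> '16A'

RLE = 7C16A


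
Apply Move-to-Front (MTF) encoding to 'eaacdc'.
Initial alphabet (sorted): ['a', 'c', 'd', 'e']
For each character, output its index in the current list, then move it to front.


MTF encoding:
'e': index 3 in ['a', 'c', 'd', 'e'] -> ['e', 'a', 'c', 'd']
'a': index 1 in ['e', 'a', 'c', 'd'] -> ['a', 'e', 'c', 'd']
'a': index 0 in ['a', 'e', 'c', 'd'] -> ['a', 'e', 'c', 'd']
'c': index 2 in ['a', 'e', 'c', 'd'] -> ['c', 'a', 'e', 'd']
'd': index 3 in ['c', 'a', 'e', 'd'] -> ['d', 'c', 'a', 'e']
'c': index 1 in ['d', 'c', 'a', 'e'] -> ['c', 'd', 'a', 'e']


Output: [3, 1, 0, 2, 3, 1]


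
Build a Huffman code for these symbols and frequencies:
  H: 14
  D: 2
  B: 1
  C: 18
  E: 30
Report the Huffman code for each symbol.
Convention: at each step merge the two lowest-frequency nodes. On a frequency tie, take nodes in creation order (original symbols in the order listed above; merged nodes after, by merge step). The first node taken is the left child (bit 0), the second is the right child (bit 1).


Huffman tree construction:
Step 1: Merge B(1) + D(2) = 3
Step 2: Merge (B+D)(3) + H(14) = 17
Step 3: Merge ((B+D)+H)(17) + C(18) = 35
Step 4: Merge E(30) + (((B+D)+H)+C)(35) = 65
Read each symbol's code off the tree from the root (left child = 0, right child = 1).

Codes:
  H: 101 (length 3)
  D: 1001 (length 4)
  B: 1000 (length 4)
  C: 11 (length 2)
  E: 0 (length 1)
Average code length: 120/65 = 1.8462 bits/symbol


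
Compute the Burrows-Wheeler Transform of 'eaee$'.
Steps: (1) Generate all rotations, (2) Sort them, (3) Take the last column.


Rotations (sorted):
  0: $eaee -> last char: e
  1: aee$e -> last char: e
  2: e$eae -> last char: e
  3: eaee$ -> last char: $
  4: ee$ea -> last char: a


BWT = eee$a


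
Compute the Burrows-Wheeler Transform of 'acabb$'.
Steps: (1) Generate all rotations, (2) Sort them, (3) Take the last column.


Rotations (sorted):
  0: $acabb -> last char: b
  1: abb$ac -> last char: c
  2: acabb$ -> last char: $
  3: b$acab -> last char: b
  4: bb$aca -> last char: a
  5: cabb$a -> last char: a


BWT = bc$baa


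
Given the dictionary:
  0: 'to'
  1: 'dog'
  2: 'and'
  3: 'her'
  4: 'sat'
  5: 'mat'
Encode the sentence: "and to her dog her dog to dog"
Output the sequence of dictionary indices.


Look up each word in the dictionary:
  'and' -> 2
  'to' -> 0
  'her' -> 3
  'dog' -> 1
  'her' -> 3
  'dog' -> 1
  'to' -> 0
  'dog' -> 1

Encoded: [2, 0, 3, 1, 3, 1, 0, 1]


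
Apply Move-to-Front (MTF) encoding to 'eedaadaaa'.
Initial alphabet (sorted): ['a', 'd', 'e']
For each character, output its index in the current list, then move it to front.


MTF encoding:
'e': index 2 in ['a', 'd', 'e'] -> ['e', 'a', 'd']
'e': index 0 in ['e', 'a', 'd'] -> ['e', 'a', 'd']
'd': index 2 in ['e', 'a', 'd'] -> ['d', 'e', 'a']
'a': index 2 in ['d', 'e', 'a'] -> ['a', 'd', 'e']
'a': index 0 in ['a', 'd', 'e'] -> ['a', 'd', 'e']
'd': index 1 in ['a', 'd', 'e'] -> ['d', 'a', 'e']
'a': index 1 in ['d', 'a', 'e'] -> ['a', 'd', 'e']
'a': index 0 in ['a', 'd', 'e'] -> ['a', 'd', 'e']
'a': index 0 in ['a', 'd', 'e'] -> ['a', 'd', 'e']


Output: [2, 0, 2, 2, 0, 1, 1, 0, 0]


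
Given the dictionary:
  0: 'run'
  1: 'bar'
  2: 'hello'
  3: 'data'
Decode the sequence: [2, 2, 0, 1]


Look up each index in the dictionary:
  2 -> 'hello'
  2 -> 'hello'
  0 -> 'run'
  1 -> 'bar'

Decoded: "hello hello run bar"


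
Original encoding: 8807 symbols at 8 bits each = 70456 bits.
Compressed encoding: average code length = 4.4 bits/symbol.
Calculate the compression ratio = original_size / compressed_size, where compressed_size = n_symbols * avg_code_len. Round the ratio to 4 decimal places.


original_size = n_symbols * orig_bits = 8807 * 8 = 70456 bits
compressed_size = n_symbols * avg_code_len = 8807 * 4.4 = 38750.8 bits
ratio = original_size / compressed_size = 70456 / 38750.8 = 1.8182

Compression ratio = 1.8182


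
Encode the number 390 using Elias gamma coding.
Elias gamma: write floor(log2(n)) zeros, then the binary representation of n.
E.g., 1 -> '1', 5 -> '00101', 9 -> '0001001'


num_bits = floor(log2(390)) + 1 = 9
leading_zeros = num_bits - 1 = 8
binary(390) = 110000110

Elias gamma(390) = '00000000' + '110000110' = 00000000110000110 (17 bits)


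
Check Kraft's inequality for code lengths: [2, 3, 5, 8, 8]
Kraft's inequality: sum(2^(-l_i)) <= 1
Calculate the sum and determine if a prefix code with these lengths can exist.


Sum = 2^(-2) + 2^(-3) + 2^(-5) + 2^(-8) + 2^(-8)
    = 0.25 + 0.125 + 0.03125 + 0.00390625 + 0.00390625
    = 106/256 = 0.4140625
Since 0.4140625 <= 1, Kraft's inequality IS satisfied.
A prefix code with these lengths CAN exist.

Kraft sum = 0.4140625. Satisfied.


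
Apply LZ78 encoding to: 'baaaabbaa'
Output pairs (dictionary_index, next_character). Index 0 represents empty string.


LZ78 encoding steps:
Dictionary: {0: ''}
Step 1: w='' (idx 0), next='b' -> output (0, 'b'), add 'b' as idx 1
Step 2: w='' (idx 0), next='a' -> output (0, 'a'), add 'a' as idx 2
Step 3: w='a' (idx 2), next='a' -> output (2, 'a'), add 'aa' as idx 3
Step 4: w='a' (idx 2), next='b' -> output (2, 'b'), add 'ab' as idx 4
Step 5: w='b' (idx 1), next='a' -> output (1, 'a'), add 'ba' as idx 5
Step 6: w='a' (idx 2), end of input -> output (2, '')


Encoded: [(0, 'b'), (0, 'a'), (2, 'a'), (2, 'b'), (1, 'a'), (2, '')]


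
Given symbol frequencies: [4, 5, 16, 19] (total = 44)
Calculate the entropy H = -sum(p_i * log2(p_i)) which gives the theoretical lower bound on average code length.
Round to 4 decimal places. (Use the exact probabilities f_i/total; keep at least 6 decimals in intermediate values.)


Per-symbol terms -p_i * log2(p_i) with p_i = f_i/44:
  p = 4/44 = 0.090909: log2(p) = -3.459432, -p*log2(p) = 0.314494
  p = 5/44 = 0.113636: log2(p) = -3.137504, -p*log2(p) = 0.356534
  p = 16/44 = 0.363636: log2(p) = -1.459432, -p*log2(p) = 0.530702
  p = 19/44 = 0.431818: log2(p) = -1.211504, -p*log2(p) = 0.523149
H = 0.314494 + 0.356534 + 0.530702 + 0.523149 = 1.724879

H = 1.7249 bits/symbol


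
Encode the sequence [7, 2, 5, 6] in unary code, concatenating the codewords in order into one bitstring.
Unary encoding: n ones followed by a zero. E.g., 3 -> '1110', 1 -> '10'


Encode each number as n ones followed by a terminating 0:
  7 -> 11111110 (8 bits)
  2 -> 110 (3 bits)
  5 -> 111110 (6 bits)
  6 -> 1111110 (7 bits)
Total length = 8 + 3 + 6 + 7 = 24 bits.

Unary([7, 2, 5, 6]) = 111111101101111101111110 (24 bits)


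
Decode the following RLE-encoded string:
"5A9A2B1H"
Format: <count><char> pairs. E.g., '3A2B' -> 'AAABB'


Expanding each <count><char> pair:
  5A -> 'AAAAA'
  9A -> 'AAAAAAAAA'
  2B -> 'BB'
  1H -> 'H'

Decoded = AAAAAAAAAAAAAABBH
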